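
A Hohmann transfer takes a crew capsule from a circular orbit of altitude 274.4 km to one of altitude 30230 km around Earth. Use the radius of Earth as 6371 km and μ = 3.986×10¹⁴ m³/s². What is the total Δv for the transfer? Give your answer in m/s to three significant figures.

Δv_total ≈ 3800 m/s

r₁ = 6371 + 274.4 = 6645.4 km = 6.6454×10⁶ m.
r₂ = 6371 + 30230 = 36601 km = 3.6601×10⁷ m.
Transfer ellipse a_t = (r₁ + r₂)/2 = 2.162×10⁷ m.
At r₁: circular v_c1 = √(μ/r₁) = 7745 m/s; transfer-perigee v_p = √[μ(2/r₁ − 1/a_t)] = 10080 m/s.
Δv₁ = v_p − v_c1 = 2331 m/s.
At r₂: circular v_c2 = √(μ/r₂) = 3300 m/s; transfer-apogee v_a = √[μ(2/r₂ − 1/a_t)] = 1829 m/s.
Δv₂ = v_c2 − v_a = 1471 m/s.
Total Δv = Δv₁ + Δv₂ = 3802 m/s.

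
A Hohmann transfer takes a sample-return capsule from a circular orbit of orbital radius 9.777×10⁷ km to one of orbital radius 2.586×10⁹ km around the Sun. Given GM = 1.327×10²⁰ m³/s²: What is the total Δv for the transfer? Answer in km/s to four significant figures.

Δv_total ≈ 19.53 km/s

r₁ = 9.777×10⁷ km = 9.777×10¹⁰ m.
r₂ = 2.586×10⁹ km = 2.586×10¹² m.
Transfer ellipse a_t = (r₁ + r₂)/2 = 1.342×10¹² m.
At r₁: circular v_c1 = √(μ/r₁) = 36840 m/s; transfer-perihelion v_p = √[μ(2/r₁ − 1/a_t)] = 51140 m/s.
Δv₁ = v_p − v_c1 = 14300 m/s.
At r₂: circular v_c2 = √(μ/r₂) = 7163 m/s; transfer-aphelion v_a = √[μ(2/r₂ − 1/a_t)] = 1934 m/s.
Δv₂ = v_c2 − v_a = 5230 m/s.
Total Δv = Δv₁ + Δv₂ = 19530 m/s = 19.53 km/s.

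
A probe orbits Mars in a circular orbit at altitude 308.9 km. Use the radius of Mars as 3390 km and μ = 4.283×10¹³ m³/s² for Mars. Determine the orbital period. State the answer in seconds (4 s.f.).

T ≈ 6830 seconds

r = 3390 + 308.9 = 3698.9 km = 3.6989×10⁶ m.
Kepler's third law: T = 2π√(r³/μ) = 2π√((3.699×10⁶)³ / 4.283×10¹³).
r³/μ = 1.182×10⁶ s², so T = 2π × 1.087×10³ = 6.830×10³ s.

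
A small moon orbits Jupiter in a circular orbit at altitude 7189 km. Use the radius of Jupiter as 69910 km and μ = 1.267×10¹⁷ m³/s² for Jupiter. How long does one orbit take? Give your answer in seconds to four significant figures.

r = 69910 + 7189 = 77099 km = 7.7099×10⁷ m.
Kepler's third law: T = 2π√(r³/μ) = 2π√((7.710×10⁷)³ / 1.267×10¹⁷).
r³/μ = 3.617×10⁶ s², so T = 2π × 1.902×10³ = 1.195×10⁴ s.

T ≈ 11950 seconds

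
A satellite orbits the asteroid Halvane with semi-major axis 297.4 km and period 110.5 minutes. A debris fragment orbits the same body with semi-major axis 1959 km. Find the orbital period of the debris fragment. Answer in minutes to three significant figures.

T₂ ≈ 1870 minutes

Kepler's third law: T² ∝ a³, so T₂ = T₁ (a₂/a₁)^(3/2).
a₂/a₁ = 6.587, (a₂/a₁)^(3/2) = 16.91.
T₂ = 110.5 × 16.91 = 1868 minutes.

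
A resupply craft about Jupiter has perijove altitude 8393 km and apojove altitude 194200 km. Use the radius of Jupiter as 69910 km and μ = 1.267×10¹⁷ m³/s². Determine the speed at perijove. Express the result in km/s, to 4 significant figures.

v ≈ 49.96 km/s

r_p = 69910 + 8393 = 78303 km = 7.8303×10⁷ m.
r_a = 69910 + 194200 = 264110 km = 2.6411×10⁸ m.
Semi-major axis a = (r_p + r_a)/2 = 1.7121×10⁵ km = 1.712×10⁸ m.
Vis-viva: v² = μ(2/r − 1/a) = 1.267×10¹⁷ × (2.554×10⁻⁸ − 5.841×10⁻⁹) = 2.496×10⁹ m²/s².
v = 49960 m/s = 49.96 km/s.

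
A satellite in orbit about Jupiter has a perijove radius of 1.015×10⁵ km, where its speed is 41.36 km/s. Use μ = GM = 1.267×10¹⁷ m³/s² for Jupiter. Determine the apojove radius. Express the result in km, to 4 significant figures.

r_p = 1.015×10⁸ m.
Specific energy ε = v²/2 − μ/r = -3.930×10⁸ J/kg, so a = −μ/(2ε) = 1.612×10⁸ m.
The apsides satisfy r_p + r_a = 2a, so the apojove radius is 2a − r_p = 2.209×10⁸ m = 2.2093×10⁵ km.

apojove radius ≈ 2.209×10⁵ km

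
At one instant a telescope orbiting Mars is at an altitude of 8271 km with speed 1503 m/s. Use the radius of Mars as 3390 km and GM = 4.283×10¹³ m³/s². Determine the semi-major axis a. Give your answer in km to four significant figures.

a ≈ 8420 km

r = 3390 + 8271 = 11661 km = 1.166×10⁷ m.
Specific orbital energy ε = v²/2 − μ/r = (1503)²/2 − 4.283×10¹³/1.166×10⁷ = -2.543×10⁶ J/kg.
Since ε = −μ/(2a), a = −μ/(2ε) = 8.420×10⁶ m = 8419.8 km.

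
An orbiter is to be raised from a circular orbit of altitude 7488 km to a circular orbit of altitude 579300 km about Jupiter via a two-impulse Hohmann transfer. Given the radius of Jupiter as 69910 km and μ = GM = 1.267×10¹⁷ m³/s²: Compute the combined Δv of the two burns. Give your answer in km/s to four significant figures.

r₁ = 69910 + 7488 = 77398 km = 7.7398×10⁷ m.
r₂ = 69910 + 579300 = 649210 km = 6.4921×10⁸ m.
Transfer ellipse a_t = (r₁ + r₂)/2 = 3.633×10⁸ m.
At r₁: circular v_c1 = √(μ/r₁) = 40460 m/s; transfer-perijove v_p = √[μ(2/r₁ − 1/a_t)] = 54090 m/s.
Δv₁ = v_p − v_c1 = 13630 m/s.
At r₂: circular v_c2 = √(μ/r₂) = 13970 m/s; transfer-apojove v_a = √[μ(2/r₂ − 1/a_t)] = 6448 m/s.
Δv₂ = v_c2 − v_a = 7522 m/s.
Total Δv = Δv₁ + Δv₂ = 21150 m/s = 21.15 km/s.

Δv_total ≈ 21.15 km/s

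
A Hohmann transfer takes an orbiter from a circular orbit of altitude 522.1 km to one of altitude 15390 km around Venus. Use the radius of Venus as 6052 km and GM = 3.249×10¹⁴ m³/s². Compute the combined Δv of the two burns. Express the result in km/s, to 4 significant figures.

Δv_total ≈ 2.894 km/s

r₁ = 6052 + 522.1 = 6574.1 km = 6.5741×10⁶ m.
r₂ = 6052 + 15390 = 21442 km = 2.1442×10⁷ m.
Transfer ellipse a_t = (r₁ + r₂)/2 = 1.401×10⁷ m.
At r₁: circular v_c1 = √(μ/r₁) = 7030 m/s; transfer-periapsis v_p = √[μ(2/r₁ − 1/a_t)] = 8698 m/s.
Δv₁ = v_p − v_c1 = 1668 m/s.
At r₂: circular v_c2 = √(μ/r₂) = 3893 m/s; transfer-apoapsis v_a = √[μ(2/r₂ − 1/a_t)] = 2667 m/s.
Δv₂ = v_c2 − v_a = 1226 m/s.
Total Δv = Δv₁ + Δv₂ = 2894 m/s = 2.894 km/s.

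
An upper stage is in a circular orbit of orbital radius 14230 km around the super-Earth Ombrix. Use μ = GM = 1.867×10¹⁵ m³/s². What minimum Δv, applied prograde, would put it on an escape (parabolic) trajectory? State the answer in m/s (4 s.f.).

Δv ≈ 4745 m/s

r = 14230 km = 1.423×10⁷ m.
Circular speed v_c = √(μ/r) = 11450 m/s.
Escape speed v_esc = √(2μ/r) = √2 × v_c = 16200 m/s.
Δv = v_esc − v_c = 4745 m/s.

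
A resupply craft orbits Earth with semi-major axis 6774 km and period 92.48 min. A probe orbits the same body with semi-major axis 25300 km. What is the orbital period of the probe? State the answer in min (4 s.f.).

Kepler's third law: T² ∝ a³, so T₂ = T₁ (a₂/a₁)^(3/2).
a₂/a₁ = 3.735, (a₂/a₁)^(3/2) = 7.218.
T₂ = 92.48 × 7.218 = 667.5 min.

T₂ ≈ 667.5 min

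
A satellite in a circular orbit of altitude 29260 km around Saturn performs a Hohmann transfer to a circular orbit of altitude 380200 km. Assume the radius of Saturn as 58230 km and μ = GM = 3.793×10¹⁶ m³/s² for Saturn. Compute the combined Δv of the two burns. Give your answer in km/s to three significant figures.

Δv_total ≈ 10.0 km/s

r₁ = 58230 + 29260 = 87490 km = 8.7490×10⁷ m.
r₂ = 58230 + 380200 = 438430 km = 4.3843×10⁸ m.
Transfer ellipse a_t = (r₁ + r₂)/2 = 2.630×10⁸ m.
At r₁: circular v_c1 = √(μ/r₁) = 20820 m/s; transfer-perikrone v_p = √[μ(2/r₁ − 1/a_t)] = 26890 m/s.
Δv₁ = v_p − v_c1 = 6064 m/s.
At r₂: circular v_c2 = √(μ/r₂) = 9301 m/s; transfer-apokrone v_a = √[μ(2/r₂ − 1/a_t)] = 5365 m/s.
Δv₂ = v_c2 − v_a = 3936 m/s.
Total Δv = Δv₁ + Δv₂ = 10000 m/s = 10.00 km/s.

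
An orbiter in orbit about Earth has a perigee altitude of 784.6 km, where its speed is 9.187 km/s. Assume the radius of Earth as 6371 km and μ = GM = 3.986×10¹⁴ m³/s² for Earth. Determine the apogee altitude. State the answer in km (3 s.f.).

r_p = 6371 + 784.6 = 7155.6 km = 7.156×10⁶ m.
Specific energy ε = v²/2 − μ/r = -1.350×10⁷ J/kg, so a = −μ/(2ε) = 1.476×10⁷ m.
The apsides satisfy r_p + r_a = 2a, so the apogee radius is 2a − r_p = 2.236×10⁷ m = 22361 km.
Apogee altitude = 22361 − 6371 = 15990 km.

apogee altitude ≈ 16000 km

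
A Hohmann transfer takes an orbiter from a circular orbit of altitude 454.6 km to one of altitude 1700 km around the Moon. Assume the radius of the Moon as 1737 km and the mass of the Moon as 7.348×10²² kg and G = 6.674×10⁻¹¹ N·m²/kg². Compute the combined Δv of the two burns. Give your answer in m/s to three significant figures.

Δv_total ≈ 298 m/s

μ = GM = 6.674×10⁻¹¹ × 7.348×10²² = 4.904×10¹² m³/s².
r₁ = 1737 + 454.6 = 2191.6 km = 2.1916×10⁶ m.
r₂ = 1737 + 1700 = 3437.0 km = 3.4370×10⁶ m.
Transfer ellipse a_t = (r₁ + r₂)/2 = 2.814×10⁶ m.
At r₁: circular v_c1 = √(μ/r₁) = 1496 m/s; transfer-perilune v_p = √[μ(2/r₁ − 1/a_t)] = 1653 m/s.
Δv₁ = v_p − v_c1 = 157.2 m/s.
At r₂: circular v_c2 = √(μ/r₂) = 1195 m/s; transfer-apolune v_a = √[μ(2/r₂ − 1/a_t)] = 1054 m/s.
Δv₂ = v_c2 − v_a = 140.4 m/s.
Total Δv = Δv₁ + Δv₂ = 297.6 m/s.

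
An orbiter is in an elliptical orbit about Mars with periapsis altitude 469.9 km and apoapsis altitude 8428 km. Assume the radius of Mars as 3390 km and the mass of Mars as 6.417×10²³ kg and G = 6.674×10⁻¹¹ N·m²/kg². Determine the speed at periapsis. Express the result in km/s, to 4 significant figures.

μ = GM = 6.674×10⁻¹¹ × 6.417×10²³ = 4.283×10¹³ m³/s².
r_p = 3390 + 469.9 = 3859.9 km = 3.8599×10⁶ m.
r_a = 3390 + 8428 = 11818 km = 1.1818×10⁷ m.
Semi-major axis a = (r_p + r_a)/2 = 7838.9 km = 7.839×10⁶ m.
Vis-viva: v² = μ(2/r − 1/a) = 4.283×10¹³ × (5.181×10⁻⁷ − 1.276×10⁻⁷) = 1.673×10⁷ m²/s².
v = 4090 m/s = 4.090 km/s.

v ≈ 4.090 km/s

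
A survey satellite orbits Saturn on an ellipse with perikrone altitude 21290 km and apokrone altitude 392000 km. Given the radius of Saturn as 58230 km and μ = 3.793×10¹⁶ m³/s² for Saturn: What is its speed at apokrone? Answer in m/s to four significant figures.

r_p = 58230 + 21290 = 79520 km = 7.9520×10⁷ m.
r_a = 58230 + 392000 = 450230 km = 4.5023×10⁸ m.
Semi-major axis a = (r_p + r_a)/2 = 2.6488×10⁵ km = 2.649×10⁸ m.
Vis-viva: v² = μ(2/r − 1/a) = 3.793×10¹⁶ × (4.442×10⁻⁹ − 3.775×10⁻⁹) = 2.529×10⁷ m²/s².
v = 5029 m/s.

v ≈ 5029 m/s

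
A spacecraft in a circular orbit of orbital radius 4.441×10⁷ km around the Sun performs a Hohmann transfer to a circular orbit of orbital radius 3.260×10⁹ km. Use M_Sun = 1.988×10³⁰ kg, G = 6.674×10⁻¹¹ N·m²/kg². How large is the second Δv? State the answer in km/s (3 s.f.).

Δv ≈ 5.33 km/s

μ = GM = 6.674×10⁻¹¹ × 1.988×10³⁰ = 1.327×10²⁰ m³/s².
r₁ = 4.441×10⁷ km = 4.441×10¹⁰ m.
r₂ = 3.260×10⁹ km = 3.260×10¹² m.
Transfer ellipse a_t = (r₁ + r₂)/2 = 1.652×10¹² m.
At r₁: circular v_c1 = √(μ/r₁) = 54660 m/s; transfer-perihelion v_p = √[μ(2/r₁ − 1/a_t)] = 76780 m/s.
At r₂: circular v_c2 = √(μ/r₂) = 6380 m/s; transfer-aphelion v_a = √[μ(2/r₂ − 1/a_t)] = 1046 m/s.
Δv₂ = v_c2 − v_a = 5334 m/s.
= 5.334 km/s.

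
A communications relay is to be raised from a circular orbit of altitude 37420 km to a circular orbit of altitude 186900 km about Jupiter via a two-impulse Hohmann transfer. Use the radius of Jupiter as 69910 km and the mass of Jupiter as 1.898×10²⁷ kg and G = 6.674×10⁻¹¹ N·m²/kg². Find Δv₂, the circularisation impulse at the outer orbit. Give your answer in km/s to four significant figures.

μ = GM = 6.674×10⁻¹¹ × 1.898×10²⁷ = 1.267×10¹⁷ m³/s².
r₁ = 69910 + 37420 = 107330 km = 1.0733×10⁸ m.
r₂ = 69910 + 186900 = 256810 km = 2.5681×10⁸ m.
Transfer ellipse a_t = (r₁ + r₂)/2 = 1.821×10⁸ m.
At r₁: circular v_c1 = √(μ/r₁) = 34350 m/s; transfer-perijove v_p = √[μ(2/r₁ − 1/a_t)] = 40800 m/s.
At r₂: circular v_c2 = √(μ/r₂) = 22210 m/s; transfer-apojove v_a = √[μ(2/r₂ − 1/a_t)] = 17050 m/s.
Δv₂ = v_c2 − v_a = 5157 m/s.
= 5.157 km/s.

Δv ≈ 5.157 km/s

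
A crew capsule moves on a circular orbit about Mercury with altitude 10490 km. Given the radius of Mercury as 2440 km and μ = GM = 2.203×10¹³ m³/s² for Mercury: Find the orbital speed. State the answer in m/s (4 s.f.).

r = 2440 + 10490 = 12930 km = 1.2930×10⁷ m.
For a circular orbit v = √(μ/r) = √(2.203×10¹³ / 1.293×10⁷) = √(1.704×10⁶) = 1305 m/s.

v ≈ 1305 m/s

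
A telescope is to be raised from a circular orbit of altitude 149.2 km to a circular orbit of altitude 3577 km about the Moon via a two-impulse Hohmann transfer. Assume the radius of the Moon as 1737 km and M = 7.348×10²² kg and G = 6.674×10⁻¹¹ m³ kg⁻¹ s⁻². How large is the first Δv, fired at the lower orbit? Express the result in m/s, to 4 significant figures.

μ = GM = 6.674×10⁻¹¹ × 7.348×10²² = 4.904×10¹² m³/s².
r₁ = 1737 + 149.2 = 1886.2 km = 1.8862×10⁶ m.
r₂ = 1737 + 3577 = 5314.0 km = 5.3140×10⁶ m.
Transfer ellipse a_t = (r₁ + r₂)/2 = 3.600×10⁶ m.
At r₁: circular v_c1 = √(μ/r₁) = 1612 m/s; transfer-perilune v_p = √[μ(2/r₁ − 1/a_t)] = 1959 m/s.
Δv₁ = v_p − v_c1 = 346.6 m/s.

Δv ≈ 346.6 m/s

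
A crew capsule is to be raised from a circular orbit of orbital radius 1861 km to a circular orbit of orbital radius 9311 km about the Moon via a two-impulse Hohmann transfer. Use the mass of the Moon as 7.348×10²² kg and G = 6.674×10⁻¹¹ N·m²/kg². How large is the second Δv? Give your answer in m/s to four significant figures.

Δv ≈ 306.8 m/s

μ = GM = 6.674×10⁻¹¹ × 7.348×10²² = 4.904×10¹² m³/s².
r₁ = 1861 km = 1.861×10⁶ m.
r₂ = 9311 km = 9.311×10⁶ m.
Transfer ellipse a_t = (r₁ + r₂)/2 = 5.586×10⁶ m.
At r₁: circular v_c1 = √(μ/r₁) = 1623 m/s; transfer-perilune v_p = √[μ(2/r₁ − 1/a_t)] = 2096 m/s.
At r₂: circular v_c2 = √(μ/r₂) = 725.7 m/s; transfer-apolune v_a = √[μ(2/r₂ − 1/a_t)] = 418.9 m/s.
Δv₂ = v_c2 − v_a = 306.8 m/s.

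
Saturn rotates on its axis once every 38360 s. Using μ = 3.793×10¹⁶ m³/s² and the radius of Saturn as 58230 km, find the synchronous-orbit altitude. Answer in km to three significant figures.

h_sync ≈ 54000 km

A synchronous orbit has period T, so by Kepler's third law a = (μT²/4π²)^(1/3).
μT²/4π² = 3.793×10¹⁶ × (3.836×10⁴)² / 39.48 = 1.414×10²⁴ m³.
a = 1.122×10⁸ m = 1.1223×10⁵ km.
Altitude h = a − R = 1.1223×10⁵ − 58230 = 54005 km.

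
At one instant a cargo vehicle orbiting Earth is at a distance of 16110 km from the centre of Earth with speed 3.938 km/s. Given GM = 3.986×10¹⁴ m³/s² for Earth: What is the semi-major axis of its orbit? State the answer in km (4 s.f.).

a ≈ 11730 km

r = 1.611×10⁷ m.
Vis-viva rearranged: 1/a = 2/r − v²/μ = 1.241×10⁻⁷ − 3.891×10⁻⁸ = 8.524×10⁻⁸ m⁻¹.
a = 1.173×10⁷ m = 11731 km.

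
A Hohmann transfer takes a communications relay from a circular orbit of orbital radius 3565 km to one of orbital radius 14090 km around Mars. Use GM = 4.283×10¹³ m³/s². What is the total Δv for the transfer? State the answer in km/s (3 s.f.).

Δv_total ≈ 1.55 km/s

r₁ = 3565 km = 3.565×10⁶ m.
r₂ = 14090 km = 1.409×10⁷ m.
Transfer ellipse a_t = (r₁ + r₂)/2 = 8.828×10⁶ m.
At r₁: circular v_c1 = √(μ/r₁) = 3466 m/s; transfer-periapsis v_p = √[μ(2/r₁ − 1/a_t)] = 4379 m/s.
Δv₁ = v_p − v_c1 = 912.9 m/s.
At r₂: circular v_c2 = √(μ/r₂) = 1743 m/s; transfer-apoapsis v_a = √[μ(2/r₂ − 1/a_t)] = 1108 m/s.
Δv₂ = v_c2 − v_a = 635.5 m/s.
Total Δv = Δv₁ + Δv₂ = 1548 m/s = 1.548 km/s.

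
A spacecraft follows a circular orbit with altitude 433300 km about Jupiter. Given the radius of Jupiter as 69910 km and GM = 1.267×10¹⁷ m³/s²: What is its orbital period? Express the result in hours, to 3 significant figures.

r = 69910 + 433300 = 503210 km = 5.0321×10⁸ m.
Kepler's third law: T = 2π√(r³/μ) = 2π√((5.032×10⁸)³ / 1.267×10¹⁷).
r³/μ = 1.006×10⁹ s², so T = 2π × 3.171×10⁴ = 1.993×10⁵ s.
Converting: 1.993×10⁵ s ÷ 3600 = 55.35 hours.

T ≈ 55.3 hours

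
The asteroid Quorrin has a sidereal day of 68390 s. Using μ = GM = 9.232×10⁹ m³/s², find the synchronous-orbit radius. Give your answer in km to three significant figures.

A synchronous orbit has period T, so by Kepler's third law a = (μT²/4π²)^(1/3).
μT²/4π² = 9.232×10⁹ × (6.839×10⁴)² / 39.48 = 1.094×10¹⁸ m³.
a = 1.030×10⁶ m = 1030.3 km.

r_sync ≈ 1030 km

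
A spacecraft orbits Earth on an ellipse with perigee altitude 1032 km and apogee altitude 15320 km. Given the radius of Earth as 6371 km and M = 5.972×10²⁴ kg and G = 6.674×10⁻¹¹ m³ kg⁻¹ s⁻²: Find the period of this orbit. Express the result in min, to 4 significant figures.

T ≈ 291.0 min

μ = GM = 6.674×10⁻¹¹ × 5.972×10²⁴ = 3.986×10¹⁴ m³/s².
r_p = 6371 + 1032 = 7403.0 km = 7.4030×10⁶ m.
r_a = 6371 + 15320 = 21691 km = 2.1691×10⁷ m.
Semi-major axis a = (r_p + r_a)/2 = (7403.0 + 21691)/2 = 14547 km = 1.455×10⁷ m.
By Kepler's third law T = 2π√(a³/μ) = 2π × 2.779×10³ = 1.746×10⁴ s.
= 291.0 min.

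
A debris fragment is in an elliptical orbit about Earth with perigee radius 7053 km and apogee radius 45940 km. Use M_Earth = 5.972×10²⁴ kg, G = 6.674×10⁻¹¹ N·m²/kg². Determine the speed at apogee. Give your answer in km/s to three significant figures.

μ = GM = 6.674×10⁻¹¹ × 5.972×10²⁴ = 3.986×10¹⁴ m³/s².
Semi-major axis a = (r_p + r_a)/2 = 26496 km = 2.650×10⁷ m.
Vis-viva: v² = μ(2/r − 1/a) = 3.986×10¹⁴ × (4.354×10⁻⁸ − 3.774×10⁻⁸) = 2.309×10⁶ m²/s².
v = 1520 m/s = 1.520 km/s.

v ≈ 1.52 km/s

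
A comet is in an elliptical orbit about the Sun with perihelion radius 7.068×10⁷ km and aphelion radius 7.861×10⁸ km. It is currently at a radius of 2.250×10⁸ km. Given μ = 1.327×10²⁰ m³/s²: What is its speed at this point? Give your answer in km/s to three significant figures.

v ≈ 29.5 km/s

Semi-major axis a = (r_p + r_a)/2 = 4.2839×10⁸ km = 4.284×10¹¹ m.
Vis-viva: v² = μ(2/r − 1/a) = 1.327×10²⁰ × (8.889×10⁻¹² − 2.334×10⁻¹²) = 8.698×10⁸ m²/s².
v = 29490 m/s = 29.49 km/s.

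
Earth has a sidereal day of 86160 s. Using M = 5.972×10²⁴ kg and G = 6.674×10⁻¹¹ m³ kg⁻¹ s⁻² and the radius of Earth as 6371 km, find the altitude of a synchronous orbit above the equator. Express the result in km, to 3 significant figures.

μ = GM = 6.674×10⁻¹¹ × 5.972×10²⁴ = 3.986×10¹⁴ m³/s².
A synchronous orbit has period T, so by Kepler's third law a = (μT²/4π²)^(1/3).
μT²/4π² = 3.986×10¹⁴ × (8.616×10⁴)² / 39.48 = 7.495×10²² m³.
a = 4.216×10⁷ m = 42162 km.
Altitude h = a − R = 42162 − 6371 = 35791 km.

h_sync ≈ 35800 km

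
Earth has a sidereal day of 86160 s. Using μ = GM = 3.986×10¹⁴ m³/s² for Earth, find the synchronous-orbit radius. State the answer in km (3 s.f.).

A synchronous orbit has period T, so by Kepler's third law a = (μT²/4π²)^(1/3).
μT²/4π² = 3.986×10¹⁴ × (8.616×10⁴)² / 39.48 = 7.495×10²² m³.
a = 4.216×10⁷ m = 42163 km.

r_sync ≈ 42200 km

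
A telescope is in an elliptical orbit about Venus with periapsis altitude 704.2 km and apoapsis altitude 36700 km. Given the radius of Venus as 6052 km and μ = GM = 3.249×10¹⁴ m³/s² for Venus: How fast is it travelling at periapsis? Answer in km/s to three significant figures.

r_p = 6052 + 704.2 = 6756.2 km = 6.7562×10⁶ m.
r_a = 6052 + 36700 = 42752 km = 4.2752×10⁷ m.
Semi-major axis a = (r_p + r_a)/2 = 24754 km = 2.475×10⁷ m.
Vis-viva: v² = μ(2/r − 1/a) = 3.249×10¹⁴ × (2.960×10⁻⁷ − 4.040×10⁻⁸) = 8.305×10⁷ m²/s².
v = 9113 m/s = 9.113 km/s.

v ≈ 9.11 km/s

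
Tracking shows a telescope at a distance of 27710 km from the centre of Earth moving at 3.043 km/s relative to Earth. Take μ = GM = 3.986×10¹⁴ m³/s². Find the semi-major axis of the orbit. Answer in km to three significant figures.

a ≈ 20400 km

r = 2.771×10⁷ m.
Specific orbital energy ε = v²/2 − μ/r = (3043)²/2 − 3.986×10¹⁴/2.771×10⁷ = -9.755×10⁶ J/kg.
Since ε = −μ/(2a), a = −μ/(2ε) = 2.043×10⁷ m = 20431 km.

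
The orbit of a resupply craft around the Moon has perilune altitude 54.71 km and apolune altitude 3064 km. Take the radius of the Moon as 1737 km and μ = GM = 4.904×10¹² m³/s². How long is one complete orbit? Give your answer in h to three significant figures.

r_p = 1737 + 54.71 = 1791.7 km = 1.7917×10⁶ m.
r_a = 1737 + 3064 = 4801.0 km = 4.8010×10⁶ m.
Semi-major axis a = (r_p + r_a)/2 = (1791.7 + 4801.0)/2 = 3296.4 km = 3.296×10⁶ m.
By Kepler's third law T = 2π√(a³/μ) = 2π × 2.703×10³ = 1.698×10⁴ s.
= 4.717 h.

T ≈ 4.72 h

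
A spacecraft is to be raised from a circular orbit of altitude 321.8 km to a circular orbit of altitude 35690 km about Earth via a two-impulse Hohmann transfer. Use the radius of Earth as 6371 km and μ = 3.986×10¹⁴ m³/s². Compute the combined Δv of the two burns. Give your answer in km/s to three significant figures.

Δv_total ≈ 3.89 km/s

r₁ = 6371 + 321.8 = 6692.8 km = 6.6928×10⁶ m.
r₂ = 6371 + 35690 = 42061 km = 4.2061×10⁷ m.
Transfer ellipse a_t = (r₁ + r₂)/2 = 2.438×10⁷ m.
At r₁: circular v_c1 = √(μ/r₁) = 7717 m/s; transfer-perigee v_p = √[μ(2/r₁ − 1/a_t)] = 10140 m/s.
Δv₁ = v_p − v_c1 = 2420 m/s.
At r₂: circular v_c2 = √(μ/r₂) = 3078 m/s; transfer-apogee v_a = √[μ(2/r₂ − 1/a_t)] = 1613 m/s.
Δv₂ = v_c2 − v_a = 1465 m/s.
Total Δv = Δv₁ + Δv₂ = 3885 m/s = 3.885 km/s.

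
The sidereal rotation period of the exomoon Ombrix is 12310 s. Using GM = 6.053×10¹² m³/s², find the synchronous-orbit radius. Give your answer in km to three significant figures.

r_sync ≈ 2850 km

A synchronous orbit has period T, so by Kepler's third law a = (μT²/4π²)^(1/3).
μT²/4π² = 6.053×10¹² × (1.231×10⁴)² / 39.48 = 2.323×10¹⁹ m³.
a = 2.853×10⁶ m = 2853.5 km.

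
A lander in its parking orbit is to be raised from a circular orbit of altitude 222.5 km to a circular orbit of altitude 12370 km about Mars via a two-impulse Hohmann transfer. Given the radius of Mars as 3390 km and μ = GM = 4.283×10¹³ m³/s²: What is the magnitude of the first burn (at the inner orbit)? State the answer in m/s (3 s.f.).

Δv ≈ 949 m/s

r₁ = 3390 + 222.5 = 3612.5 km = 3.6125×10⁶ m.
r₂ = 3390 + 12370 = 15760 km = 1.5760×10⁷ m.
Transfer ellipse a_t = (r₁ + r₂)/2 = 9.686×10⁶ m.
At r₁: circular v_c1 = √(μ/r₁) = 3443 m/s; transfer-periapsis v_p = √[μ(2/r₁ − 1/a_t)] = 4392 m/s.
Δv₁ = v_p − v_c1 = 948.8 m/s.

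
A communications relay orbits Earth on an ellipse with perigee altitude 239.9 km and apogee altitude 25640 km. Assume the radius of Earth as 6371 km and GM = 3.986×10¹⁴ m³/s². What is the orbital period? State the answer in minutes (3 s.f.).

r_p = 6371 + 239.9 = 6610.9 km = 6.6109×10⁶ m.
r_a = 6371 + 25640 = 32011 km = 3.2011×10⁷ m.
Semi-major axis a = (r_p + r_a)/2 = (6610.9 + 32011)/2 = 19311 km = 1.931×10⁷ m.
By Kepler's third law T = 2π√(a³/μ) = 2π × 4.250×10³ = 2.671×10⁴ s.
= 445.1 minutes.

T ≈ 445 minutes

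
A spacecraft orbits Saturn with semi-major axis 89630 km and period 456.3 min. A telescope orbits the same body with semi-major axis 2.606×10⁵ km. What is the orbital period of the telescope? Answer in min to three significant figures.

T₂ ≈ 2260 min

Kepler's third law: T² ∝ a³, so T₂ = T₁ (a₂/a₁)^(3/2).
a₂/a₁ = 2.908, (a₂/a₁)^(3/2) = 4.958.
T₂ = 456.3 × 4.958 = 2262 min.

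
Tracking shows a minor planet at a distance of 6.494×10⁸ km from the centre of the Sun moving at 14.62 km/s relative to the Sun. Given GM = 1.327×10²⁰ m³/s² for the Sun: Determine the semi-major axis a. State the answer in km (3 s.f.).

a ≈ 6.81×10⁸ km

r = 6.494×10¹¹ m.
Vis-viva rearranged: 1/a = 2/r − v²/μ = 3.080×10⁻¹² − 1.611×10⁻¹² = 1.469×10⁻¹² m⁻¹.
a = 6.807×10¹¹ m = 6.8072×10⁸ km.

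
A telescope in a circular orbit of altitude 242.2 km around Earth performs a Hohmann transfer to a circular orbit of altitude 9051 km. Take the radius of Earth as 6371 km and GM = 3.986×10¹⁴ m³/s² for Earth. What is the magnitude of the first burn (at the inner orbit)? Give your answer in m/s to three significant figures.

r₁ = 6371 + 242.2 = 6613.2 km = 6.6132×10⁶ m.
r₂ = 6371 + 9051 = 15422 km = 1.5422×10⁷ m.
Transfer ellipse a_t = (r₁ + r₂)/2 = 1.102×10⁷ m.
At r₁: circular v_c1 = √(μ/r₁) = 7764 m/s; transfer-perigee v_p = √[μ(2/r₁ − 1/a_t)] = 9185 m/s.
Δv₁ = v_p − v_c1 = 1422 m/s.

Δv ≈ 1420 m/s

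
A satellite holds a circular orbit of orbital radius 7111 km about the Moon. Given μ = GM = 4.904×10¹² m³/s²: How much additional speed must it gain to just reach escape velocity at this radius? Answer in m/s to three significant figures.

r = 7111 km = 7.111×10⁶ m.
Circular speed v_c = √(μ/r) = 830.4 m/s.
Escape speed v_esc = √(2μ/r) = √2 × v_c = 1174 m/s.
Δv = v_esc − v_c = 344.0 m/s.

Δv ≈ 344 m/s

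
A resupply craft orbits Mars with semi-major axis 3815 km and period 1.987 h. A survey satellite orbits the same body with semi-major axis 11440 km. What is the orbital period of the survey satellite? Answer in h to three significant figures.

T₂ ≈ 10.3 h

Kepler's third law: T² ∝ a³, so T₂ = T₁ (a₂/a₁)^(3/2).
a₂/a₁ = 2.999, (a₂/a₁)^(3/2) = 5.193.
T₂ = 1.987 × 5.193 = 10.32 h.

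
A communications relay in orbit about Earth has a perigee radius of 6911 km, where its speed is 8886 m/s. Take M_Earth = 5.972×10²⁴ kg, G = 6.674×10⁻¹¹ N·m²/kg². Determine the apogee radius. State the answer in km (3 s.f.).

apogee radius ≈ 15000 km

μ = GM = 6.674×10⁻¹¹ × 5.972×10²⁴ = 3.986×10¹⁴ m³/s².
r_p = 6.911×10⁶ m.
Specific energy ε = v²/2 − μ/r = -1.819×10⁷ J/kg, so a = −μ/(2ε) = 1.095×10⁷ m.
The apsides satisfy r_p + r_a = 2a, so the apogee radius is 2a − r_p = 1.500×10⁷ m = 14999 km.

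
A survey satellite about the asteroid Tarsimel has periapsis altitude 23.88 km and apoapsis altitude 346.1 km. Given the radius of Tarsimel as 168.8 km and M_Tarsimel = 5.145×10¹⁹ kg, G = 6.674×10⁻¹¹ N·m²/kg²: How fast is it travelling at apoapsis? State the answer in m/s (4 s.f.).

v ≈ 60.27 m/s

μ = GM = 6.674×10⁻¹¹ × 5.145×10¹⁹ = 3.434×10⁹ m³/s².
r_p = 168.8 + 23.88 = 192.68 km = 1.9268×10⁵ m.
r_a = 168.8 + 346.1 = 514.90 km = 5.1490×10⁵ m.
Semi-major axis a = (r_p + r_a)/2 = 353.79 km = 3.538×10⁵ m.
Vis-viva: v² = μ(2/r − 1/a) = 3.434×10⁹ × (3.884×10⁻⁶ − 2.827×10⁻⁶) = 3.632×10³ m²/s².
v = 60.27 m/s.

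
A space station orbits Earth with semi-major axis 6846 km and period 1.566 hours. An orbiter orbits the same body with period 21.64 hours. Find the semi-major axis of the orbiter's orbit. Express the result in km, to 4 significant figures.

a₂ ≈ 39420 km

Kepler's third law: a³ ∝ T², so a₂ = a₁ (T₂/T₁)^(2/3).
T₂/T₁ = 13.82, (T₂/T₁)^(2/3) = 5.759.
a₂ = 6846 × 5.759 = 39420 km.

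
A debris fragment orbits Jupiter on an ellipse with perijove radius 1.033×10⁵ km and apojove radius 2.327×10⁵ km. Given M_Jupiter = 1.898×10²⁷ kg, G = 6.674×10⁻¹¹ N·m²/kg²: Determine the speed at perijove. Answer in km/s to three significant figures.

v ≈ 41.2 km/s

μ = GM = 6.674×10⁻¹¹ × 1.898×10²⁷ = 1.267×10¹⁷ m³/s².
Semi-major axis a = (r_p + r_a)/2 = 1.6800×10⁵ km = 1.680×10⁸ m.
Vis-viva: v² = μ(2/r − 1/a) = 1.267×10¹⁷ × (1.936×10⁻⁸ − 5.952×10⁻⁹) = 1.699×10⁹ m²/s².
v = 41210 m/s = 41.21 km/s.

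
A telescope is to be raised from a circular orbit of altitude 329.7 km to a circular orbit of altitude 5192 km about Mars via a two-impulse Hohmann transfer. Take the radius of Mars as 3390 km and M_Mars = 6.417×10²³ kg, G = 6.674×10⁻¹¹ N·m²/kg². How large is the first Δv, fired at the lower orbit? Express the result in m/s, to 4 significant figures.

Δv ≈ 614.9 m/s

μ = GM = 6.674×10⁻¹¹ × 6.417×10²³ = 4.283×10¹³ m³/s².
r₁ = 3390 + 329.7 = 3719.7 km = 3.7197×10⁶ m.
r₂ = 3390 + 5192 = 8582.0 km = 8.5820×10⁶ m.
Transfer ellipse a_t = (r₁ + r₂)/2 = 6.151×10⁶ m.
At r₁: circular v_c1 = √(μ/r₁) = 3393 m/s; transfer-periapsis v_p = √[μ(2/r₁ − 1/a_t)] = 4008 m/s.
Δv₁ = v_p − v_c1 = 614.9 m/s.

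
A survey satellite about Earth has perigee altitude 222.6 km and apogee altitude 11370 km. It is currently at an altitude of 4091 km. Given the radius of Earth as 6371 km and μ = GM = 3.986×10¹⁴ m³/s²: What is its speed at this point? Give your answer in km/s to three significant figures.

v ≈ 6.59 km/s

r_p = 6371 + 222.6 = 6593.6 km = 6.5936×10⁶ m.
r_a = 6371 + 11370 = 17741 km = 1.7741×10⁷ m.
r = 6371 + 4091 = 10462 km = 1.046×10⁷ m.
Semi-major axis a = (r_p + r_a)/2 = 12167 km = 1.217×10⁷ m.
Vis-viva: v² = μ(2/r − 1/a) = 3.986×10¹⁴ × (1.912×10⁻⁷ − 8.219×10⁻⁸) = 4.344×10⁷ m²/s².
v = 6591 m/s = 6.591 km/s.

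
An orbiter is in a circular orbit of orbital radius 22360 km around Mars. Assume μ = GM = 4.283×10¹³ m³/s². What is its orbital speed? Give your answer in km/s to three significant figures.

v ≈ 1.38 km/s

r = 22360 km = 2.236×10⁷ m.
For a circular orbit v = √(μ/r) = √(4.283×10¹³ / 2.236×10⁷) = √(1.915×10⁶) = 1384 m/s.
That is 1.384 km/s.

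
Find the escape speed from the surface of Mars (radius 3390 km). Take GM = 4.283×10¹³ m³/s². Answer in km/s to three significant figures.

v_esc ≈ 5.03 km/s

r = R = 3.390×10⁶ m.
Escape speed v_esc = √(2μ/r) = √(2 × 4.283×10¹³ / 3.390×10⁶) = √(2.527×10⁷) = 5027 m/s.
= 5.027 km/s.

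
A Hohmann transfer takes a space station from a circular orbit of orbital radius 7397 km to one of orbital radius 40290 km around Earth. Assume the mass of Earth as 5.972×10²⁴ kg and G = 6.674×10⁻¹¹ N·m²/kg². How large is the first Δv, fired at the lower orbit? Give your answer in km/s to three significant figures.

Δv ≈ 2.20 km/s

μ = GM = 6.674×10⁻¹¹ × 5.972×10²⁴ = 3.986×10¹⁴ m³/s².
r₁ = 7397 km = 7.397×10⁶ m.
r₂ = 40290 km = 4.029×10⁷ m.
Transfer ellipse a_t = (r₁ + r₂)/2 = 2.384×10⁷ m.
At r₁: circular v_c1 = √(μ/r₁) = 7340 m/s; transfer-perigee v_p = √[μ(2/r₁ − 1/a_t)] = 9542 m/s.
Δv₁ = v_p − v_c1 = 2201 m/s.
= 2.201 km/s.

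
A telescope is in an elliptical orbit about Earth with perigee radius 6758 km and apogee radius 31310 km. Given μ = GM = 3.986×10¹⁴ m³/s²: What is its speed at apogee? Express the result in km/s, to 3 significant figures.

Semi-major axis a = (r_p + r_a)/2 = 19034 km = 1.903×10⁷ m.
Vis-viva: v² = μ(2/r − 1/a) = 3.986×10¹⁴ × (6.388×10⁻⁸ − 5.254×10⁻⁸) = 4.520×10⁶ m²/s².
v = 2126 m/s = 2.126 km/s.

v ≈ 2.13 km/s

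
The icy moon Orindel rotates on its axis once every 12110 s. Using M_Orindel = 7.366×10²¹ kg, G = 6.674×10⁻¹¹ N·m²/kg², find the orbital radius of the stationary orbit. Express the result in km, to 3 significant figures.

μ = GM = 6.674×10⁻¹¹ × 7.366×10²¹ = 4.916×10¹¹ m³/s².
A synchronous orbit has period T, so by Kepler's third law a = (μT²/4π²)^(1/3).
μT²/4π² = 4.916×10¹¹ × (1.211×10⁴)² / 39.48 = 1.826×10¹⁸ m³.
a = 1.222×10⁶ m = 1222.3 km.

r_sync ≈ 1220 km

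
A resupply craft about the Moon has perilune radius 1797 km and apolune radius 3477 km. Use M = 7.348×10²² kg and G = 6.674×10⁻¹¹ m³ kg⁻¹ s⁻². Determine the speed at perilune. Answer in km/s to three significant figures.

v ≈ 1.90 km/s

μ = GM = 6.674×10⁻¹¹ × 7.348×10²² = 4.904×10¹² m³/s².
Semi-major axis a = (r_p + r_a)/2 = 2637.0 km = 2.637×10⁶ m.
Vis-viva: v² = μ(2/r − 1/a) = 4.904×10¹² × (1.113×10⁻⁶ − 3.792×10⁻⁷) = 3.598×10⁶ m²/s².
v = 1897 m/s = 1.897 km/s.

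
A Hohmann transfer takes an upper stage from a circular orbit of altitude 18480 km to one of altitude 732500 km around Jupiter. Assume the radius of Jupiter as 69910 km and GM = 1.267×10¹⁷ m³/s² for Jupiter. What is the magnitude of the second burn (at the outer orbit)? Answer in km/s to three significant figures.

Δv ≈ 6.97 km/s

r₁ = 69910 + 18480 = 88390 km = 8.8390×10⁷ m.
r₂ = 69910 + 732500 = 802410 km = 8.0241×10⁸ m.
Transfer ellipse a_t = (r₁ + r₂)/2 = 4.454×10⁸ m.
At r₁: circular v_c1 = √(μ/r₁) = 37860 m/s; transfer-perijove v_p = √[μ(2/r₁ − 1/a_t)] = 50820 m/s.
At r₂: circular v_c2 = √(μ/r₂) = 12570 m/s; transfer-apojove v_a = √[μ(2/r₂ − 1/a_t)] = 5598 m/s.
Δv₂ = v_c2 − v_a = 6968 m/s.
= 6.968 km/s.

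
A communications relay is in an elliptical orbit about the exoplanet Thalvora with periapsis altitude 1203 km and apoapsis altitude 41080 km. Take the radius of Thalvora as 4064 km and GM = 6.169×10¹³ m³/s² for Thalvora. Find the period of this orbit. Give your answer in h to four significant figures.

r_p = 4064 + 1203 = 5267.0 km = 5.2670×10⁶ m.
r_a = 4064 + 41080 = 45144 km = 4.5144×10⁷ m.
Semi-major axis a = (r_p + r_a)/2 = (5267.0 + 45144)/2 = 25206 km = 2.521×10⁷ m.
By Kepler's third law T = 2π√(a³/μ) = 2π × 1.611×10⁴ = 1.012×10⁵ s.
= 28.12 h.

T ≈ 28.12 h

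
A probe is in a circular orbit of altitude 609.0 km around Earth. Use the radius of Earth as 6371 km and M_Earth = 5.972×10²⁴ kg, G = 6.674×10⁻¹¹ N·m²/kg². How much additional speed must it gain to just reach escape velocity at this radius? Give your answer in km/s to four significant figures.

μ = GM = 6.674×10⁻¹¹ × 5.972×10²⁴ = 3.986×10¹⁴ m³/s².
r = 6371 + 609.0 = 6980.0 km = 6.9800×10⁶ m.
Circular speed v_c = √(μ/r) = 7557 m/s.
Escape speed v_esc = √(2μ/r) = √2 × v_c = 10690 m/s.
Δv = v_esc − v_c = 3130 m/s = 3.130 km/s.

Δv ≈ 3.130 km/s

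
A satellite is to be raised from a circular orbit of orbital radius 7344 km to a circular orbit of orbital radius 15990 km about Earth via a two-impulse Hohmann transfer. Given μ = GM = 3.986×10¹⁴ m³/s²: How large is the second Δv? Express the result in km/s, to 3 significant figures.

Δv ≈ 1.03 km/s

r₁ = 7344 km = 7.344×10⁶ m.
r₂ = 15990 km = 1.599×10⁷ m.
Transfer ellipse a_t = (r₁ + r₂)/2 = 1.167×10⁷ m.
At r₁: circular v_c1 = √(μ/r₁) = 7367 m/s; transfer-perigee v_p = √[μ(2/r₁ − 1/a_t)] = 8625 m/s.
At r₂: circular v_c2 = √(μ/r₂) = 4993 m/s; transfer-apogee v_a = √[μ(2/r₂ − 1/a_t)] = 3961 m/s.
Δv₂ = v_c2 − v_a = 1032 m/s.
= 1.032 km/s.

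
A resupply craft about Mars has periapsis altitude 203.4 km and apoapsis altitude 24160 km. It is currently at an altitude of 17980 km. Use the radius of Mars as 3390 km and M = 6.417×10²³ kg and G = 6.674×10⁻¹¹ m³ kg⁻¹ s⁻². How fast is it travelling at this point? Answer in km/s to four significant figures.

μ = GM = 6.674×10⁻¹¹ × 6.417×10²³ = 4.283×10¹³ m³/s².
r_p = 3390 + 203.4 = 3593.4 km = 3.5934×10⁶ m.
r_a = 3390 + 24160 = 27550 km = 2.7550×10⁷ m.
r = 3390 + 17980 = 21370 km = 2.137×10⁷ m.
Semi-major axis a = (r_p + r_a)/2 = 15572 km = 1.557×10⁷ m.
Vis-viva: v² = μ(2/r − 1/a) = 4.283×10¹³ × (9.359×10⁻⁸ − 6.422×10⁻⁸) = 1.258×10⁶ m²/s².
v = 1122 m/s = 1.122 km/s.

v ≈ 1.122 km/s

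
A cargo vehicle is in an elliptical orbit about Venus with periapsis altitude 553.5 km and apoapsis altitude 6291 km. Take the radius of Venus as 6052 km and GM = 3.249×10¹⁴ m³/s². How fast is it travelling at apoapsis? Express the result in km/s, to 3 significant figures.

v ≈ 4.28 km/s

r_p = 6052 + 553.5 = 6605.5 km = 6.6055×10⁶ m.
r_a = 6052 + 6291 = 12343 km = 1.2343×10⁷ m.
Semi-major axis a = (r_p + r_a)/2 = 9474.2 km = 9.474×10⁶ m.
Vis-viva: v² = μ(2/r − 1/a) = 3.249×10¹⁴ × (1.620×10⁻⁷ − 1.055×10⁻⁷) = 1.835×10⁷ m²/s².
v = 4284 m/s = 4.284 km/s.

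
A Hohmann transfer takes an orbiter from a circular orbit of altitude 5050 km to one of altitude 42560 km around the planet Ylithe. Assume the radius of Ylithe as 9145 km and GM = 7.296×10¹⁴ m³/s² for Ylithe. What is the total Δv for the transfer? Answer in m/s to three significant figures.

r₁ = 9145 + 5050 = 14195 km = 1.4195×10⁷ m.
r₂ = 9145 + 42560 = 51705 km = 5.1705×10⁷ m.
Transfer ellipse a_t = (r₁ + r₂)/2 = 3.295×10⁷ m.
At r₁: circular v_c1 = √(μ/r₁) = 7169 m/s; transfer-periapsis v_p = √[μ(2/r₁ − 1/a_t)] = 8981 m/s.
Δv₁ = v_p − v_c1 = 1811 m/s.
At r₂: circular v_c2 = √(μ/r₂) = 3756 m/s; transfer-apoapsis v_a = √[μ(2/r₂ − 1/a_t)] = 2466 m/s.
Δv₂ = v_c2 − v_a = 1291 m/s.
Total Δv = Δv₁ + Δv₂ = 3102 m/s.

Δv_total ≈ 3100 m/s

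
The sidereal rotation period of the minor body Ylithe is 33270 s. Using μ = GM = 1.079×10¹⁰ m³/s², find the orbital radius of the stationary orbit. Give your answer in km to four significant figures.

r_sync ≈ 671.3 km

A synchronous orbit has period T, so by Kepler's third law a = (μT²/4π²)^(1/3).
μT²/4π² = 1.079×10¹⁰ × (3.327×10⁴)² / 39.48 = 3.025×10¹⁷ m³.
a = 6.713×10⁵ m = 671.31 km.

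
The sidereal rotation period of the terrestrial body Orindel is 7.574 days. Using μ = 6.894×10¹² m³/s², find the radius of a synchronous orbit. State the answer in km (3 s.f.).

r_sync ≈ 42100 km

T = 7.574 days = 6.544×10⁵ s.
A synchronous orbit has period T, so by Kepler's third law a = (μT²/4π²)^(1/3).
μT²/4π² = 6.894×10¹² × (6.544×10⁵)² / 39.48 = 7.478×10²² m³.
a = 4.213×10⁷ m = 42130 km.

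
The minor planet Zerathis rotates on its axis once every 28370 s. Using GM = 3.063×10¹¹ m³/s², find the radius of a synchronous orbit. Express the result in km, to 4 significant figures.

A synchronous orbit has period T, so by Kepler's third law a = (μT²/4π²)^(1/3).
μT²/4π² = 3.063×10¹¹ × (2.837×10⁴)² / 39.48 = 6.245×10¹⁸ m³.
a = 1.841×10⁶ m = 1841.5 km.

r_sync ≈ 1841 km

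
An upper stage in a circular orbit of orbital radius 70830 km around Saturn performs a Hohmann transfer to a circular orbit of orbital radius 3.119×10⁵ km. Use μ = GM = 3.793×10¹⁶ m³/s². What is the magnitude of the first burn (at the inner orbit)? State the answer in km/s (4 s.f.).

Δv ≈ 6.402 km/s

r₁ = 70830 km = 7.083×10⁷ m.
r₂ = 3.119×10⁵ km = 3.119×10⁸ m.
Transfer ellipse a_t = (r₁ + r₂)/2 = 1.914×10⁸ m.
At r₁: circular v_c1 = √(μ/r₁) = 23140 m/s; transfer-perikrone v_p = √[μ(2/r₁ − 1/a_t)] = 29540 m/s.
Δv₁ = v_p − v_c1 = 6402 m/s.
= 6.402 km/s.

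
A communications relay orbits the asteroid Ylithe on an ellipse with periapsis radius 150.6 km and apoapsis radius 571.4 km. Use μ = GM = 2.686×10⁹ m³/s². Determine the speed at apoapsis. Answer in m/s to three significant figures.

v ≈ 44.3 m/s

Semi-major axis a = (r_p + r_a)/2 = 361.00 km = 3.610×10⁵ m.
Vis-viva: v² = μ(2/r − 1/a) = 2.686×10⁹ × (3.500×10⁻⁶ − 2.770×10⁻⁶) = 1.961×10³ m²/s².
v = 44.28 m/s.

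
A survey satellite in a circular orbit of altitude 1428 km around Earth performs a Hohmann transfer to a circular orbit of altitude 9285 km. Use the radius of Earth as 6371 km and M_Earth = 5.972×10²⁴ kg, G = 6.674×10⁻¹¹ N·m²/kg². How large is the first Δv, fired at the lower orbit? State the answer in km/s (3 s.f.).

μ = GM = 6.674×10⁻¹¹ × 5.972×10²⁴ = 3.986×10¹⁴ m³/s².
r₁ = 6371 + 1428 = 7799.0 km = 7.7990×10⁶ m.
r₂ = 6371 + 9285 = 15656 km = 1.5656×10⁷ m.
Transfer ellipse a_t = (r₁ + r₂)/2 = 1.173×10⁷ m.
At r₁: circular v_c1 = √(μ/r₁) = 7149 m/s; transfer-perigee v_p = √[μ(2/r₁ − 1/a_t)] = 8260 m/s.
Δv₁ = v_p − v_c1 = 1111 m/s.
= 1.111 km/s.

Δv ≈ 1.11 km/s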